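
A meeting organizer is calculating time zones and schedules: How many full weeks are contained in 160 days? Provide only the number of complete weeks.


Total days: 160
Days per week: 7
Division: 160 / 7 = 22 remainder 6
Complete weeks: 22
Remaining days: 6

22


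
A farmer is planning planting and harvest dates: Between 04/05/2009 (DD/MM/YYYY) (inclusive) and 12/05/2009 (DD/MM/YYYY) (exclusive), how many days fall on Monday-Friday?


Start: 2009-05-04 (Monday)
End (exclusive): 2009-05-12 (Tuesday)
Total calendar days: 8
Full weeks: 8 // 7 = 1 -> 5 weekdays
Remaining 1 days starting on Monday:
  Mon(w) -> 1 weekdays
Total business days: 5 + 1 = 6

6


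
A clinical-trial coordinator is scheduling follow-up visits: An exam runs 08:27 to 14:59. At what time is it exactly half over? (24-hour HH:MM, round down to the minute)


Start time: 08:27 = 507 minutes from midnight
End time: 14:59 = 899 minutes from midnight
Sum: 507 + 899 = 1406
Midpoint: 1406 / 2 = 703 minutes
Convert: 703 / 60 = 11 hours, 43 minutes
Result: 11:43

11:43


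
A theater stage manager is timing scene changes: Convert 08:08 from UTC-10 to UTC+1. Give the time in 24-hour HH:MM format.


Local time: 08:08 at UTC-10 (offset -10h)
Target zone: UTC+1 (offset 1h)
Difference: 1 - (-10) = 11 hours
Calculation: 8 + (11) = 19
Result: 19:08

19:08


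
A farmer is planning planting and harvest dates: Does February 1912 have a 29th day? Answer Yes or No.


Year: 1912
Divisible by 4? 1912 / 4 = 478.0 -> Yes
Divisible by 100? 1912 / 100 = 19.12 -> No
Divisible by 4 but not 100, so it IS a leap year

Yes


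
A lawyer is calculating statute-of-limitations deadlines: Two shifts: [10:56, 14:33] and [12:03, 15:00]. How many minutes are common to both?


Interval A: [656, 873] minutes from midnight
Interval B: [723, 900] minutes from midnight
Overlap start = max(656, 723) = 723
Overlap end = min(873, 900) = 873
Overlap = 873 - 723 = 150 minutes

150


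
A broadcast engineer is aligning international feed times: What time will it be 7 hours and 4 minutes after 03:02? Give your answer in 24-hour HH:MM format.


Start time: 03:02
Adding: 7 hours 4 minutes
Minutes: 2 + 4 = 6
Hours: 3 + 7 + 0 = 10
Result: 10:06

10:06


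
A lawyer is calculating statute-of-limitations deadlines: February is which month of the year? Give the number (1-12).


Calendar month order:
1. January
2. February <--
3. March
February is month number 2

2


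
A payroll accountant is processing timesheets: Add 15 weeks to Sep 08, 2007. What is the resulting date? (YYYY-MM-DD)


Start: 2007-09-08
Weeks to add: 15
Convert to days: 15 x 7 = 105 days
Add 105 days to 2007-09-08
Result: 2007-12-22

2007-12-22


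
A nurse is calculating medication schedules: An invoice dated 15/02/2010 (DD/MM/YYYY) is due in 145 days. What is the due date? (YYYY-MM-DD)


Start: 2010-02-15
Adding 145 days
Days remaining in February: 13
After February: 132 days still to add
March 2010: 31 days, 101 remaining
April 2010: 30 days, 71 remaining
May 2010: 31 days, 40 remaining
June 2010: 30 days, 10 remaining
Result: 2010-07-10

2010-07-10


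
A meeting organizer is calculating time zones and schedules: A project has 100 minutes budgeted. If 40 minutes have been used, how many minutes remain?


Total budget: 100 minutes
Time used: 40 minutes
Remaining: 100 - 40 = 60 minutes
Percent used: 40.0%
Percent remaining: 60.0%

60


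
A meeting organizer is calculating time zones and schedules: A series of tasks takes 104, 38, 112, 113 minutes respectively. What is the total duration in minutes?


Durations: 104, 38, 112, 113
Running sum: 104
+ 38 = 142
+ 112 = 254
+ 113 = 367
Total duration: 367 minutes
That is 6 hours and 7 minutes

367


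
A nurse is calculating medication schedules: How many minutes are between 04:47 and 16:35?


Start time: 04:47 = 287 minutes from midnight
End time: 16:35 = 995 minutes from midnight
Difference: 995 - 287 = 708 minutes
That is 11 hours and 48 minutes

708


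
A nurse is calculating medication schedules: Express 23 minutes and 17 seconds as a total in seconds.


Minutes: 23
Seconds: 17
Convert minutes to seconds: 23 x 60 = 1380
Add remaining seconds: 1380 + 17 = 1397

1397


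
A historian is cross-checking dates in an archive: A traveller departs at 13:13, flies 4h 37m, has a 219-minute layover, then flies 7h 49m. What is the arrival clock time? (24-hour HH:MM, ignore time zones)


Depart: 13:13
Leg 1: +277 min -> 17:50
Layover: +219 min -> 21:29
Leg 2: +469 min -> 05:18
Total travel: 965 minutes = 16h 5m
Arrival: 05:18

05:18


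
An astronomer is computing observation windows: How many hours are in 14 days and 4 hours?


Days: 14
Extra hours: 4
Hours per day: 24
Days to hours: 14 x 24 = 336
Total: 336 + 4 = 340

340


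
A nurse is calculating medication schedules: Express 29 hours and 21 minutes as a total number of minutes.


Hours: 29
Extra minutes: 21
Minutes per hour: 60
Hours to minutes: 29 x 60 = 1740
Total: 1740 + 21 = 1761

1761


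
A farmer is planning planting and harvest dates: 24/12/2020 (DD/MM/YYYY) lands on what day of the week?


Date: 2020-12-24
January 1, 2020 is a Wednesday
Day of year: 359
Offset from Jan 1: 358 days
358 mod 7 = 1
Result: Thursday

Thursday


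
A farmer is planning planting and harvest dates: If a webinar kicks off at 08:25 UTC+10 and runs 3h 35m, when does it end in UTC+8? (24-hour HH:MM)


Start: 08:25 in UTC+10
Step 1 - add duration:
  minutes: 25 + 35 = 60 (carry 1h)
  hours: 8 + 3 + 1 = 12
  end in UTC+10: 12:00
Step 2 - convert UTC+10 -> UTC+8:
  offset difference: 8 - (10) = -2 hours
  12 + (-2) = 10 -> mod 24 = 10
Result: 10:00 in UTC+8

10:00


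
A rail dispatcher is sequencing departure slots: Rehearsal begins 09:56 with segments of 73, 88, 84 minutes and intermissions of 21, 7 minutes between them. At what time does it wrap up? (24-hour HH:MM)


Start: 09:56 = 596 min from midnight
  after task 1 (73 min): 11:09
  after break (21 min): 11:30
  after task 2 (88 min): 12:58
  after break (7 min): 13:05
  after task 3 (84 min): 14:29
Total elapsed: 273 minutes
End time: 14:29

14:29


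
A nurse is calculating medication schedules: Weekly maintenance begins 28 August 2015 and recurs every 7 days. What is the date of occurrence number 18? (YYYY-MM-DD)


First occurrence: 2015-08-28 (occurrence 1)
Each occurrence is 7 days after the previous.
Occurrence 18 is 17 weeks after the first.
17 weeks = 119 days
2015-08-28 + 119 days = 2015-12-25

2015-12-25


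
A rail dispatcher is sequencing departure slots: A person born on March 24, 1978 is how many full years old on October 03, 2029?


Birth: 1978-03-24
Reference: 2029-10-03
Year difference: 2029 - 1978 = 51
Has birthday (03-24) occurred by 10-03? Yes
Age in full years: 51

51


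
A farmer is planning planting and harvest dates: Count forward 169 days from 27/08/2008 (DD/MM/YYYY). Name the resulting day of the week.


Start: 2008-08-27 (Wednesday)
Step 1 - find target date: add 169 days
  2008-08-27 + 169 days = 2009-02-12
Step 2 - day of week:
  169 mod 7 = 1
  Wednesday + 1 days -> Thursday
Result: Thursday (2009-02-12)

Thursday


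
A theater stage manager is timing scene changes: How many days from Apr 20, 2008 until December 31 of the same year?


Start: April 20, 2008
End: December 31, 2008
Days left in April: 10
May: 31
June: 30
July: 31
August: 31
... plus remaining months
Sum of remaining months: 245
Total: 10 + 245 = 255

255


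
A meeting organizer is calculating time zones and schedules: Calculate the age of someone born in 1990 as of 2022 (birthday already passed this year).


Birth year: 1990
Current year: 2022
Age = current year - birth year
Age = 2022 - 1990 = 32

32


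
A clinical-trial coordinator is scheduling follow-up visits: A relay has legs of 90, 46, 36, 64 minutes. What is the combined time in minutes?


Durations: 90, 46, 36, 64
Running sum: 90
+ 46 = 136
+ 36 = 172
+ 64 = 236
Total duration: 236 minutes
That is 3 hours and 56 minutes

236


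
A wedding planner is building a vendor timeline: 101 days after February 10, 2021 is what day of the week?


Start: 2021-02-10 (Wednesday)
Step 1 - find target date: add 101 days
  2021-02-10 + 101 days = 2021-05-22
Step 2 - day of week:
  101 mod 7 = 3
  Wednesday + 3 days -> Saturday
Result: Saturday (2021-05-22)

Saturday


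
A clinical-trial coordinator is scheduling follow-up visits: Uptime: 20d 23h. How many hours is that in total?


Days: 20
Extra hours: 23
Hours per day: 24
Days to hours: 20 x 24 = 480
Total: 480 + 23 = 503

503


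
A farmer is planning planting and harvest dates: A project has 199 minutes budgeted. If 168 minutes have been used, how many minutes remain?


Total budget: 199 minutes
Time used: 168 minutes
Remaining: 199 - 168 = 31 minutes
Percent used: 84.4%
Percent remaining: 15.6%

31


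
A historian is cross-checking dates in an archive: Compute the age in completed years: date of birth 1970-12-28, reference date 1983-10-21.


Birth: 1970-12-28
Reference: 1983-10-21
Year difference: 1983 - 1970 = 13
Has birthday (12-28) occurred by 10-21? No
Birthday not yet reached this year -> subtract 1
Age in full years: 12

12


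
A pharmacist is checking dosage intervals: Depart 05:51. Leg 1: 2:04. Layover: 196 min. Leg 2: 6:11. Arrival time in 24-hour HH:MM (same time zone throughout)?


Depart: 05:51
Leg 1: +124 min -> 07:55
Layover: +196 min -> 11:11
Leg 2: +371 min -> 17:22
Total travel: 691 minutes = 11h 31m
Arrival: 17:22

17:22


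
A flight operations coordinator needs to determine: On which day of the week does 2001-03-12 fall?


Date: 2001-03-12
January 1, 2001 is a Monday
Day of year: 71
Offset from Jan 1: 70 days
70 mod 7 = 0
Result: Monday

Monday


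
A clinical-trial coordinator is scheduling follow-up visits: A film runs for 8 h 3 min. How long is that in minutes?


Hours: 8
Minutes: 3
Convert hours to minutes: 8 x 60 = 480
Add remaining minutes: 480 + 3 = 483

483


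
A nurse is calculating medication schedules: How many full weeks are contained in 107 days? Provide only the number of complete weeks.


Total days: 107
Days per week: 7
Division: 107 / 7 = 15 remainder 2
Complete weeks: 15
Remaining days: 2

15


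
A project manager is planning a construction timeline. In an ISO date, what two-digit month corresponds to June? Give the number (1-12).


Calendar month order:
5. May
6. June <--
7. July
June is month number 6

6


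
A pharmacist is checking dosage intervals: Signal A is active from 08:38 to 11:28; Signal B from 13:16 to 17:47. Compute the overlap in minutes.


Interval A: [518, 688] minutes from midnight
Interval B: [796, 1067] minutes from midnight
Overlap start = max(518, 796) = 796
Overlap end = min(688, 1067) = 688
End <= start, so the intervals do not overlap: 0 minutes

0


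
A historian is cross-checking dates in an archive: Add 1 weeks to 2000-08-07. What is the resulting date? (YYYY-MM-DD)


Start: 2000-08-07
Weeks to add: 1
Convert to days: 1 x 7 = 7 days
Add 7 days to 2000-08-07
Result: 2000-08-14

2000-08-14


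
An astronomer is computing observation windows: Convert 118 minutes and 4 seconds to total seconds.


Minutes: 118
Extra seconds: 4
Seconds per minute: 60
Minutes to seconds: 118 x 60 = 7080
Total: 7080 + 4 = 7084

7084


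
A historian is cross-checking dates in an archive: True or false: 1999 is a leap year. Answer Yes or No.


Year: 1999
Divisible by 4? 1999 / 4 = 499.75 -> No
Not divisible by 4, so NOT a leap year

No


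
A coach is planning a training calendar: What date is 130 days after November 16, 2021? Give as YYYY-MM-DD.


Start: 2021-11-16
Adding 130 days
Days remaining in November: 14
After November: 116 days still to add
December 2021: 31 days, 85 remaining
January 2022: 31 days, 54 remaining
February 2022: 28 days, 26 remaining
March 2022 has 31 days, need 26
Result: 2022-03-26

2022-03-26


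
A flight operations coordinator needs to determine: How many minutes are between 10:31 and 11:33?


Start time: 10:31 = 631 minutes from midnight
End time: 11:33 = 693 minutes from midnight
Difference: 693 - 631 = 62 minutes
That is 1 hours and 2 minutes

62


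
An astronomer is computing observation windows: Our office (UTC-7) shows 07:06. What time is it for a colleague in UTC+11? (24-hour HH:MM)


Local time: 07:06 at UTC-7 (offset -7h)
Target zone: UTC+11 (offset 11h)
Difference: 11 - (-7) = 18 hours
Calculation: 7 + (18) = 25
Wraparound: (25) mod 24 = 1
Result: 01:06

01:06


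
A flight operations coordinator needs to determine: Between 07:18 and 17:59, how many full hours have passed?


Start: 07:18
End: 17:59
Hour difference: 17 - 7 = 10 hours
Minute difference: 59 - 18 = 41 minutes
Total minutes: 641
Complete hours: 641 / 60 = 10 (remainder 41)

10


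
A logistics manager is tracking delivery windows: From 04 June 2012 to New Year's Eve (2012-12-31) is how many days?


Start: June 04, 2012
End: December 31, 2012
Days left in June: 26
July: 31
August: 31
September: 30
October: 31
... plus remaining months
Sum of remaining months: 184
Total: 26 + 184 = 210

210


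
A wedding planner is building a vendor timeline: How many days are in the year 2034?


Year: 2034
Check leap year rules:
Divisible by 4? No
2034 is not a leap year
Days: 365

365


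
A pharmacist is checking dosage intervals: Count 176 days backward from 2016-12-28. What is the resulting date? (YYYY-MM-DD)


Start: 2016-12-28
Subtracting 176 days
Days already passed in December: 28
After going back through December: 148 more days to subtract
November 2016: 30 days, 118 remaining
October 2016: 31 days, 87 remaining
September 2016: 30 days, 57 remaining
August 2016: 31 days, 26 remaining
Result: 2016-07-05

2016-07-05


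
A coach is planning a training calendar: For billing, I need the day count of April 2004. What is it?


Month: April
Year: 2004
April is a 30-day month
Total: 30 days

30


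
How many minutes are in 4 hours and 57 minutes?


Hours: 4
Extra minutes: 57
Minutes per hour: 60
Hours to minutes: 4 x 60 = 240
Total: 240 + 57 = 297

297


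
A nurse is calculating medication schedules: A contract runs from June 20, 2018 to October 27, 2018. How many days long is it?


Start date: 2018-06-20
End date: 2018-10-27
Jun 2018: +11 days
Jul 2018: +31 days
Aug 2018: +31 days
Sep 2018: +30 days
Oct 2018: +26 days
Total: 129 days

129


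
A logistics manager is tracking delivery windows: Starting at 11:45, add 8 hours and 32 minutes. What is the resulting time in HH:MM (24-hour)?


Start time: 11:45
Adding: 8 hours 32 minutes
Minutes: 45 + 32 = 77
Minute overflow: 77 >= 60, so carry 1 hour, minutes = 17
Hours: 11 + 8 + 1 = 20
Result: 20:17

20:17


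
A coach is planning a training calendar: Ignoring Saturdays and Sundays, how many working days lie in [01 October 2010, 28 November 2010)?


Start: 2010-10-01 (Friday)
End (exclusive): 2010-11-28 (Sunday)
Total calendar days: 58
Full weeks: 58 // 7 = 8 -> 40 weekdays
Remaining 2 days starting on Friday:
  Fri(w), Sat(-) -> 1 weekdays
Total business days: 40 + 1 = 41

41


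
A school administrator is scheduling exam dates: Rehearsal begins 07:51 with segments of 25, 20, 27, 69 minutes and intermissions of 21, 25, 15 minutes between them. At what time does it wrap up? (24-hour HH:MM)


Start: 07:51 = 471 min from midnight
  after task 1 (25 min): 08:16
  after break (21 min): 08:37
  after task 2 (20 min): 08:57
  after break (25 min): 09:22
  after task 3 (27 min): 09:49
  after break (15 min): 10:04
  after task 4 (69 min): 11:13
Total elapsed: 202 minutes
End time: 11:13

11:13


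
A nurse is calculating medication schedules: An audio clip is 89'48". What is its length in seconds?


Minutes: 89
Seconds: 48
Convert minutes to seconds: 89 x 60 = 5340
Add remaining seconds: 5340 + 48 = 5388

5388


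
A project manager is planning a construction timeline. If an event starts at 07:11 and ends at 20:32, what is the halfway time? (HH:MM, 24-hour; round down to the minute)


Start time: 07:11 = 431 minutes from midnight
End time: 20:32 = 1232 minutes from midnight
Sum: 431 + 1232 = 1663
Midpoint: 1663 / 2 = 831 minutes
Convert: 831 / 60 = 13 hours, 51 minutes
Result: 13:51

13:51


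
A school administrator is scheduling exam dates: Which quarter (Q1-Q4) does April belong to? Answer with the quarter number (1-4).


Month: April (month 4)
Q1: January-March (months 1-3)
Q2: April-June (months 4-6)
Q3: July-September (months 7-9)
Q4: October-December (months 10-12)
Month 4 falls in Q2

2


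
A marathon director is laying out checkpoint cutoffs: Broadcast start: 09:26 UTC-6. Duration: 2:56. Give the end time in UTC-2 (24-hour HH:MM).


Start: 09:26 in UTC-6
Step 1 - add duration:
  minutes: 26 + 56 = 82 (carry 1h)
  hours: 9 + 2 + 1 = 12
  end in UTC-6: 12:22
Step 2 - convert UTC-6 -> UTC-2:
  offset difference: -2 - (-6) = 4 hours
  12 + (4) = 16 -> mod 24 = 16
Result: 16:22 in UTC-2

16:22


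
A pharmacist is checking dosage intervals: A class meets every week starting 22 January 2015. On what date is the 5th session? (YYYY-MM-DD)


First occurrence: 2015-01-22 (occurrence 1)
Each occurrence is 7 days after the previous.
Occurrence 5 is 4 weeks after the first.
4 weeks = 28 days
2015-01-22 + 28 days = 2015-02-19

2015-02-19


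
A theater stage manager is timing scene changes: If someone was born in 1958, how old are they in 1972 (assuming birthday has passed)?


Birth year: 1958
Current year: 1972
Age = current year - birth year
Age = 1972 - 1958 = 14

14


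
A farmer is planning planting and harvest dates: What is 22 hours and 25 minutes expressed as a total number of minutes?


Hours: 22
Minutes: 25
Convert hours to minutes: 22 x 60 = 1320
Add remaining minutes: 1320 + 25 = 1345

1345


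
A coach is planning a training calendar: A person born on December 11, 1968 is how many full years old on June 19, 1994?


Birth: 1968-12-11
Reference: 1994-06-19
Year difference: 1994 - 1968 = 26
Has birthday (12-11) occurred by 06-19? No
Birthday not yet reached this year -> subtract 1
Age in full years: 25

25


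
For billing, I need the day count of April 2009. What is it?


Month: April
Year: 2009
April is a 30-day month
Total: 30 days

30


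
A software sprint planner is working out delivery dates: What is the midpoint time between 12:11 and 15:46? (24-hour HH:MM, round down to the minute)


Start time: 12:11 = 731 minutes from midnight
End time: 15:46 = 946 minutes from midnight
Sum: 731 + 946 = 1677
Midpoint: 1677 / 2 = 838 minutes
Convert: 838 / 60 = 13 hours, 58 minutes
Result: 13:58

13:58


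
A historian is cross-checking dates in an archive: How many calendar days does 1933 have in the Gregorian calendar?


Year: 1933
Check leap year rules:
Divisible by 4? No
1933 is not a leap year
Days: 365

365


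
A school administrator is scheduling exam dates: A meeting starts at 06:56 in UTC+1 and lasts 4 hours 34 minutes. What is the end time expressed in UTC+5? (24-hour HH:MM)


Start: 06:56 in UTC+1
Step 1 - add duration:
  minutes: 56 + 34 = 90 (carry 1h)
  hours: 6 + 4 + 1 = 11
  end in UTC+1: 11:30
Step 2 - convert UTC+1 -> UTC+5:
  offset difference: 5 - (1) = 4 hours
  11 + (4) = 15 -> mod 24 = 15
Result: 15:30 in UTC+5

15:30


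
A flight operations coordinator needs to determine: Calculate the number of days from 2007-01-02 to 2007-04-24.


Start date: 2007-01-02
End date: 2007-04-24
Jan 2007: +30 days
Feb 2007: +28 days
Mar 2007: +31 days
Apr 2007: +23 days
Total: 112 days

112


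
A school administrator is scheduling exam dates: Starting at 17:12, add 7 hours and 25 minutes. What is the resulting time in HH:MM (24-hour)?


Start time: 17:12
Adding: 7 hours 25 minutes
Minutes: 12 + 25 = 37
Hours: 17 + 7 + 0 = 24
Hour wraparound: 24 mod 24 = 0
Result: 00:37

00:37


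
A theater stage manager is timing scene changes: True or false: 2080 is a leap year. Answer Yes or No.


Year: 2080
Divisible by 4? 2080 / 4 = 520.0 -> Yes
Divisible by 100? 2080 / 100 = 20.8 -> No
Divisible by 4 but not 100, so it IS a leap year

Yes


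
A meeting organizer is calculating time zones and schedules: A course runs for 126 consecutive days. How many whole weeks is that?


Total days: 126
Days per week: 7
Division: 126 / 7 = 18 remainder 0
Complete weeks: 18
Remaining days: 0

18


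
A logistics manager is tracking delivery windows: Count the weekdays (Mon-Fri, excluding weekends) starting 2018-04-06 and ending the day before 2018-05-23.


Start: 2018-04-06 (Friday)
End (exclusive): 2018-05-23 (Wednesday)
Total calendar days: 47
Full weeks: 47 // 7 = 6 -> 30 weekdays
Remaining 5 days starting on Friday:
  Fri(w), Sat(-), Sun(-), Mon(w), Tue(w) -> 3 weekdays
Total business days: 30 + 3 = 33

33


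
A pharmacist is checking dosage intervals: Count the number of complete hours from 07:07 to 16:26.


Start: 07:07
End: 16:26
Hour difference: 16 - 7 = 9 hours
Minute difference: 26 - 7 = 19 minutes
Total minutes: 559
Complete hours: 559 / 60 = 9 (remainder 19)

9


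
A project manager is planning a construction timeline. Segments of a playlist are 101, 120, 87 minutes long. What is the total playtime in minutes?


Durations: 101, 120, 87
Running sum: 101
+ 120 = 221
+ 87 = 308
Total duration: 308 minutes
That is 5 hours and 8 minutes

308


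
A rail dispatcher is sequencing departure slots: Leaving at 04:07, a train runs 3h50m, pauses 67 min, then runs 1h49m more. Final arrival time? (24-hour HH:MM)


Depart: 04:07
Leg 1: +230 min -> 07:57
Layover: +67 min -> 09:04
Leg 2: +109 min -> 10:53
Total travel: 406 minutes = 6h 46m
Arrival: 10:53

10:53


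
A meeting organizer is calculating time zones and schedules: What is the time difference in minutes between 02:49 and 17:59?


Start time: 02:49 = 169 minutes from midnight
End time: 17:59 = 1079 minutes from midnight
Difference: 1079 - 169 = 910 minutes
That is 15 hours and 10 minutes

910


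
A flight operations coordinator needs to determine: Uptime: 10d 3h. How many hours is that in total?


Days: 10
Extra hours: 3
Hours per day: 24
Days to hours: 10 x 24 = 240
Total: 240 + 3 = 243

243


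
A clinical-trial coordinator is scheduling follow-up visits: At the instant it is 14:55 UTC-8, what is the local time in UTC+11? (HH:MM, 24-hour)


Local time: 14:55 at UTC-8 (offset -8h)
Target zone: UTC+11 (offset 11h)
Difference: 11 - (-8) = 19 hours
Calculation: 14 + (19) = 33
Wraparound: (33) mod 24 = 9
Result: 09:55

09:55


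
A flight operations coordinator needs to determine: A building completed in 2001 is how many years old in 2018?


Birth year: 2001
Current year: 2018
Age = current year - birth year
Age = 2018 - 2001 = 17

17


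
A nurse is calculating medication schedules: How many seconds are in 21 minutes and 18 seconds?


Minutes: 21
Extra seconds: 18
Seconds per minute: 60
Minutes to seconds: 21 x 60 = 1260
Total: 1260 + 18 = 1278

1278


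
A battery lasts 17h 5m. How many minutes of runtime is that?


Hours: 17
Extra minutes: 5
Minutes per hour: 60
Hours to minutes: 17 x 60 = 1020
Total: 1020 + 5 = 1025

1025


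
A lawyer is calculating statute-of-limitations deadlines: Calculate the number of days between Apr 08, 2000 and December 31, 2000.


Start: April 08, 2000
End: December 31, 2000
Days left in April: 22
May: 31
June: 30
July: 31
August: 31
... plus remaining months
Sum of remaining months: 245
Total: 22 + 245 = 267

267


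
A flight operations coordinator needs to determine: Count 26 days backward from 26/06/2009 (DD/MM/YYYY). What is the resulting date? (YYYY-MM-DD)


Start: 2009-06-26
Subtracting 26 days
Days already passed in June: 26
Result: 2009-05-31

2009-05-31


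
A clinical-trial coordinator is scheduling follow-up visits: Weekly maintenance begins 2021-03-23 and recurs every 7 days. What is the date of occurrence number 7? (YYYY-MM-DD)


First occurrence: 2021-03-23 (occurrence 1)
Each occurrence is 7 days after the previous.
Occurrence 7 is 6 weeks after the first.
6 weeks = 42 days
2021-03-23 + 42 days = 2021-05-04

2021-05-04


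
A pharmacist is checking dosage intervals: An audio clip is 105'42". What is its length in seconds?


Minutes: 105
Seconds: 42
Convert minutes to seconds: 105 x 60 = 6300
Add remaining seconds: 6300 + 42 = 6342

6342


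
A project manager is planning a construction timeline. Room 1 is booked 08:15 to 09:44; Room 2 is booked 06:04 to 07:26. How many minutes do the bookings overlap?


Interval A: [495, 584] minutes from midnight
Interval B: [364, 446] minutes from midnight
Overlap start = max(495, 364) = 495
Overlap end = min(584, 446) = 446
End <= start, so the intervals do not overlap: 0 minutes

0


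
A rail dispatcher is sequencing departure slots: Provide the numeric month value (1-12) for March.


Calendar month order:
2. February
3. March <--
4. April
March is month number 3

3


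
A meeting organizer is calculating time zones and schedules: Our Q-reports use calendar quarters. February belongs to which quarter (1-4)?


Month: February (month 2)
Q1: January-March (months 1-3)
Q2: April-June (months 4-6)
Q3: July-September (months 7-9)
Q4: October-December (months 10-12)
Month 2 falls in Q1

1


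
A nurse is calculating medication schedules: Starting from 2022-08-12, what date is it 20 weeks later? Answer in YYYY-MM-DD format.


Start: 2022-08-12
Weeks to add: 20
Convert to days: 20 x 7 = 140 days
Add 140 days to 2022-08-12
Result: 2022-12-30

2022-12-30


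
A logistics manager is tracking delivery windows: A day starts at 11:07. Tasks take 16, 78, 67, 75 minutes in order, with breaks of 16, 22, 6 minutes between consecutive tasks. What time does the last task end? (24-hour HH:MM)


Start: 11:07 = 667 min from midnight
  after task 1 (16 min): 11:23
  after break (16 min): 11:39
  after task 2 (78 min): 12:57
  after break (22 min): 13:19
  after task 3 (67 min): 14:26
  after break (6 min): 14:32
  after task 4 (75 min): 15:47
Total elapsed: 280 minutes
End time: 15:47

15:47


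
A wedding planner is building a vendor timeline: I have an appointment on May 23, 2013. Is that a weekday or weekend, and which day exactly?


Date: 2013-05-23
January 1, 2013 is a Tuesday
Day of year: 143
Offset from Jan 1: 142 days
142 mod 7 = 2
Result: Thursday

Thursday


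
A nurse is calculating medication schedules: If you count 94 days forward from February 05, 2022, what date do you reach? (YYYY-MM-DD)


Start: 2022-02-05
Adding 94 days
Days remaining in February: 23
After February: 71 days still to add
March 2022: 31 days, 40 remaining
April 2022: 30 days, 10 remaining
May 2022 has 31 days, need 10
Result: 2022-05-10

2022-05-10


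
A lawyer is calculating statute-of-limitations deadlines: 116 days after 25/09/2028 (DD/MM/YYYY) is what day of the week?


Start: 2028-09-25 (Monday)
Step 1 - find target date: add 116 days
  2028-09-25 + 116 days = 2029-01-19
Step 2 - day of week:
  116 mod 7 = 4
  Monday + 4 days -> Friday
Result: Friday (2029-01-19)

Friday


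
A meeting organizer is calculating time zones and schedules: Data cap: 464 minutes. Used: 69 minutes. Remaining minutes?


Total budget: 464 minutes
Time used: 69 minutes
Remaining: 464 - 69 = 395 minutes
Percent used: 14.9%
Percent remaining: 85.1%

395


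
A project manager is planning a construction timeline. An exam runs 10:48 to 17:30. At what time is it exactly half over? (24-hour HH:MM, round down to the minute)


Start time: 10:48 = 648 minutes from midnight
End time: 17:30 = 1050 minutes from midnight
Sum: 648 + 1050 = 1698
Midpoint: 1698 / 2 = 849 minutes
Convert: 849 / 60 = 14 hours, 9 minutes
Result: 14:09

14:09


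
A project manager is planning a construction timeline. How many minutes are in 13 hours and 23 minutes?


Hours: 13
Minutes: 23
Convert hours to minutes: 13 x 60 = 780
Add remaining minutes: 780 + 23 = 803

803


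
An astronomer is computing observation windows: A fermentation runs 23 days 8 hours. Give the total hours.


Days: 23
Extra hours: 8
Hours per day: 24
Days to hours: 23 x 24 = 552
Total: 552 + 8 = 560

560


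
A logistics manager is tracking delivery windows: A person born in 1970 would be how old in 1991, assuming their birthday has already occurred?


Birth year: 1970
Current year: 1991
Age = current year - birth year
Age = 1991 - 1970 = 21

21


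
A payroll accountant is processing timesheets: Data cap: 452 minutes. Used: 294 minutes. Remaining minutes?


Total budget: 452 minutes
Time used: 294 minutes
Remaining: 452 - 294 = 158 minutes
Percent used: 65.0%
Percent remaining: 35.0%

158


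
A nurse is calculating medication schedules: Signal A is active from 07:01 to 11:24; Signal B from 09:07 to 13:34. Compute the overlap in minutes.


Interval A: [421, 684] minutes from midnight
Interval B: [547, 814] minutes from midnight
Overlap start = max(421, 547) = 547
Overlap end = min(684, 814) = 684
Overlap = 684 - 547 = 137 minutes

137


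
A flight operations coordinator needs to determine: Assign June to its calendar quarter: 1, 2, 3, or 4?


Month: June (month 6)
Q1: January-March (months 1-3)
Q2: April-June (months 4-6)
Q3: July-September (months 7-9)
Q4: October-December (months 10-12)
Month 6 falls in Q2

2


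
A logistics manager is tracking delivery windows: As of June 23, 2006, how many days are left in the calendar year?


Start: June 23, 2006
End: December 31, 2006
Days left in June: 7
July: 31
August: 31
September: 30
October: 31
... plus remaining months
Sum of remaining months: 184
Total: 7 + 184 = 191

191


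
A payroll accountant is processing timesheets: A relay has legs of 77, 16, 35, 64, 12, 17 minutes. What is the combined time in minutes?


Durations: 77, 16, 35, 64, 12, 17
Running sum: 77
+ 16 = 93
+ 35 = 128
+ 64 = 192
+ 12 = 204
+ 17 = 221
Total duration: 221 minutes
That is 3 hours and 41 minutes

221


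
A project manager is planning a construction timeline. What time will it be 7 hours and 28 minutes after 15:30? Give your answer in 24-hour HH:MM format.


Start time: 15:30
Adding: 7 hours 28 minutes
Minutes: 30 + 28 = 58
Hours: 15 + 7 + 0 = 22
Result: 22:58

22:58


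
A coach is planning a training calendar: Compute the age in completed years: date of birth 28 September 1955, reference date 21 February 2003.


Birth: 1955-09-28
Reference: 2003-02-21
Year difference: 2003 - 1955 = 48
Has birthday (09-28) occurred by 02-21? No
Birthday not yet reached this year -> subtract 1
Age in full years: 47

47


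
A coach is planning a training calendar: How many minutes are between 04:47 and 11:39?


Start time: 04:47 = 287 minutes from midnight
End time: 11:39 = 699 minutes from midnight
Difference: 699 - 287 = 412 minutes
That is 6 hours and 52 minutes

412


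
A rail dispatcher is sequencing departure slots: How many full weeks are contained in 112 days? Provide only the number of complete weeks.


Total days: 112
Days per week: 7
Division: 112 / 7 = 16 remainder 0
Complete weeks: 16
Remaining days: 0

16


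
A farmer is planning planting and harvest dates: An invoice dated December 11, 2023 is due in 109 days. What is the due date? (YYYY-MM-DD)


Start: 2023-12-11
Adding 109 days
Days remaining in December: 20
After December: 89 days still to add
January 2024: 31 days, 58 remaining
February 2024: 29 days, 29 remaining
March 2024 has 31 days, need 29
Result: 2024-03-29

2024-03-29


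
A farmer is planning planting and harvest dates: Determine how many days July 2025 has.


Month: July
Year: 2025
July is a 31-day month
Total: 31 days

31


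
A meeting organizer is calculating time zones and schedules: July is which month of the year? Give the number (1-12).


Calendar month order:
6. June
7. July <--
8. August
July is month number 7

7


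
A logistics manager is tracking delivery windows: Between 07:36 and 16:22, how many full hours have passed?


Start: 07:36
End: 16:22
Hour difference: 16 - 7 = 9 hours
Minute difference: 22 - 36 = -14 minutes
Total minutes: 526
Complete hours: 526 / 60 = 8 (remainder 46)

8


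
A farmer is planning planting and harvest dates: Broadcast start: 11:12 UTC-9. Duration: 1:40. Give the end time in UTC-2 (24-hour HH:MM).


Start: 11:12 in UTC-9
Step 1 - add duration:
  minutes: 12 + 40 = 52
  hours: 11 + 1 + 0 = 12
  end in UTC-9: 12:52
Step 2 - convert UTC-9 -> UTC-2:
  offset difference: -2 - (-9) = 7 hours
  12 + (7) = 19 -> mod 24 = 19
Result: 19:52 in UTC-2

19:52


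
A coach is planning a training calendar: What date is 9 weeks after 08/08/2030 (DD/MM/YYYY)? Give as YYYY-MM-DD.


Start: 2030-08-08
Weeks to add: 9
Convert to days: 9 x 7 = 63 days
Add 63 days to 2030-08-08
Result: 2030-10-10

2030-10-10


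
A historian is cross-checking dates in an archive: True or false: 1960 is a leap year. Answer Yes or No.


Year: 1960
Divisible by 4? 1960 / 4 = 490.0 -> Yes
Divisible by 100? 1960 / 100 = 19.6 -> No
Divisible by 4 but not 100, so it IS a leap year

Yes


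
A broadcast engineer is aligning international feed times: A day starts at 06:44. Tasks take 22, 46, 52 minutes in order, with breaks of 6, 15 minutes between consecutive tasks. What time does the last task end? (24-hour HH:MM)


Start: 06:44 = 404 min from midnight
  after task 1 (22 min): 07:06
  after break (6 min): 07:12
  after task 2 (46 min): 07:58
  after break (15 min): 08:13
  after task 3 (52 min): 09:05
Total elapsed: 141 minutes
End time: 09:05

09:05


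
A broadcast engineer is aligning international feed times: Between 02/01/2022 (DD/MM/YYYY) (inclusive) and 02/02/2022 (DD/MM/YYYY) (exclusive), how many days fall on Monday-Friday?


Start: 2022-01-02 (Sunday)
End (exclusive): 2022-02-02 (Wednesday)
Total calendar days: 31
Full weeks: 31 // 7 = 4 -> 20 weekdays
Remaining 3 days starting on Sunday:
  Sun(-), Mon(w), Tue(w) -> 2 weekdays
Total business days: 20 + 2 = 22

22


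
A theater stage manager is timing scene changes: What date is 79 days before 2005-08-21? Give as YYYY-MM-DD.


Start: 2005-08-21
Subtracting 79 days
Days already passed in August: 21
After going back through August: 58 more days to subtract
July 2005: 31 days, 27 remaining
June 2005 has 30 days, need 27
Result: 2005-06-03

2005-06-03


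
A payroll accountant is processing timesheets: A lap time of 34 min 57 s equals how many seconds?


Minutes: 34
Seconds: 57
Convert minutes to seconds: 34 x 60 = 2040
Add remaining seconds: 2040 + 57 = 2097

2097


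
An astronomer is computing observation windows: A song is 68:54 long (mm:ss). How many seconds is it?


Minutes: 68
Extra seconds: 54
Seconds per minute: 60
Minutes to seconds: 68 x 60 = 4080
Total: 4080 + 54 = 4134

4134


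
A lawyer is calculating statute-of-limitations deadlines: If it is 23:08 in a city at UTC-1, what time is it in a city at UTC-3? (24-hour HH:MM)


Local time: 23:08 at UTC-1 (offset -1h)
Target zone: UTC-3 (offset -3h)
Difference: -3 - (-1) = -2 hours
Calculation: 23 + (-2) = 21
Result: 21:08

21:08


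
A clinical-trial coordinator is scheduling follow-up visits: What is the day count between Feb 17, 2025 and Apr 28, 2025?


Start date: 2025-02-17
End date: 2025-04-28
Feb 2025: +12 days
Mar 2025: +31 days
Apr 2025: +27 days
Total: 70 days

70


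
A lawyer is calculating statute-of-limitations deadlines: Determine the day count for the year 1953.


Year: 1953
Check leap year rules:
Divisible by 4? No
1953 is not a leap year
Days: 365

365


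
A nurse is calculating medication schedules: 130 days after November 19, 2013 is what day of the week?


Start: 2013-11-19 (Tuesday)
Step 1 - find target date: add 130 days
  2013-11-19 + 130 days = 2014-03-29
Step 2 - day of week:
  130 mod 7 = 4
  Tuesday + 4 days -> Saturday
Result: Saturday (2014-03-29)

Saturday


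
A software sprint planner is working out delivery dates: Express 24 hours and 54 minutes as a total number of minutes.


Hours: 24
Extra minutes: 54
Minutes per hour: 60
Hours to minutes: 24 x 60 = 1440
Total: 1440 + 54 = 1494

1494


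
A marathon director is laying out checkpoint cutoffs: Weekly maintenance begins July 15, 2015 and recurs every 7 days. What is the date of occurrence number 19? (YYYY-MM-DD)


First occurrence: 2015-07-15 (occurrence 1)
Each occurrence is 7 days after the previous.
Occurrence 19 is 18 weeks after the first.
18 weeks = 126 days
2015-07-15 + 126 days = 2015-11-18

2015-11-18


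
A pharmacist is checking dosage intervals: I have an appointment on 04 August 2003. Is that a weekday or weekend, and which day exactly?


Date: 2003-08-04
January 1, 2003 is a Wednesday
Day of year: 216
Offset from Jan 1: 215 days
215 mod 7 = 5
Result: Monday

Monday


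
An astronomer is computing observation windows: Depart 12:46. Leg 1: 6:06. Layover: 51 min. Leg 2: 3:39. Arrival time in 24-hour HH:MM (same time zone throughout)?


Depart: 12:46
Leg 1: +366 min -> 18:52
Layover: +51 min -> 19:43
Leg 2: +219 min -> 23:22
Total travel: 636 minutes = 10h 36m
Arrival: 23:22

23:22


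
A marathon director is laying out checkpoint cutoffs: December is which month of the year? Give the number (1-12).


Calendar month order:
11. November
12. December <--
December is month number 12

12


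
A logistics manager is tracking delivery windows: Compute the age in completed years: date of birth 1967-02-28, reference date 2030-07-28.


Birth: 1967-02-28
Reference: 2030-07-28
Year difference: 2030 - 1967 = 63
Has birthday (02-28) occurred by 07-28? Yes
Age in full years: 63

63


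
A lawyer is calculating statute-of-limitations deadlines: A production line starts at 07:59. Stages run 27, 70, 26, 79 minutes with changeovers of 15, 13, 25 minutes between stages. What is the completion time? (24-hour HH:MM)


Start: 07:59 = 479 min from midnight
  after task 1 (27 min): 08:26
  after break (15 min): 08:41
  after task 2 (70 min): 09:51
  after break (13 min): 10:04
  after task 3 (26 min): 10:30
  after break (25 min): 10:55
  after task 4 (79 min): 12:14
Total elapsed: 255 minutes
End time: 12:14

12:14


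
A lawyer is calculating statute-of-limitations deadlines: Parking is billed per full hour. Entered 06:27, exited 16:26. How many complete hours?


Start: 06:27
End: 16:26
Hour difference: 16 - 6 = 10 hours
Minute difference: 26 - 27 = -1 minutes
Total minutes: 599
Complete hours: 599 / 60 = 9 (remainder 59)

9


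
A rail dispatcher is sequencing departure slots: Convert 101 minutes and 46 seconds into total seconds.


Minutes: 101
Seconds: 46
Convert minutes to seconds: 101 x 60 = 6060
Add remaining seconds: 6060 + 46 = 6106

6106


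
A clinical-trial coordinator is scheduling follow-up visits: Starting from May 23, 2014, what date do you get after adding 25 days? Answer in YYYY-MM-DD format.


Start: 2014-05-23
Adding 25 days
Days remaining in May: 8
After May: 17 days still to add
June 2014 has 30 days, need 17
Result: 2014-06-17

2014-06-17


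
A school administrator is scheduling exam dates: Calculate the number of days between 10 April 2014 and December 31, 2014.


Start: April 10, 2014
End: December 31, 2014
Days left in April: 20
May: 31
June: 30
July: 31
August: 31
... plus remaining months
Sum of remaining months: 245
Total: 20 + 245 = 265

265


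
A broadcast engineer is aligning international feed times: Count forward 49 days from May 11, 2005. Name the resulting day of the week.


Start: 2005-05-11 (Wednesday)
Step 1 - find target date: add 49 days
  2005-05-11 + 49 days = 2005-06-29
Step 2 - day of week:
  49 mod 7 = 0
  Wednesday + 0 days -> Wednesday
Result: Wednesday (2005-06-29)

Wednesday


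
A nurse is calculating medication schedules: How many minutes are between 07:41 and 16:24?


Start time: 07:41 = 461 minutes from midnight
End time: 16:24 = 984 minutes from midnight
Difference: 984 - 461 = 523 minutes
That is 8 hours and 43 minutes

523
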